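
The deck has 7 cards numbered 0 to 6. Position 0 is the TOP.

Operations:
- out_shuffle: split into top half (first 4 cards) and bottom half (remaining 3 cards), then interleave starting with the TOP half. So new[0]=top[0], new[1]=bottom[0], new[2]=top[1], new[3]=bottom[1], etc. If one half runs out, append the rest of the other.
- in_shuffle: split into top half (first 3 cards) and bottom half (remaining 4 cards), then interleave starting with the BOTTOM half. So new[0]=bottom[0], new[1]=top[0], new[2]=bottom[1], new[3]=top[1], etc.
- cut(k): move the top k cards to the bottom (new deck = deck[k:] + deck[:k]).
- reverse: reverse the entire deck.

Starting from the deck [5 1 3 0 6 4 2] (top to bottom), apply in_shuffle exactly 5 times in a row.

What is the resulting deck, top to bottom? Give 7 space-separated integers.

Answer: 1 0 4 5 3 6 2

Derivation:
After op 1 (in_shuffle): [0 5 6 1 4 3 2]
After op 2 (in_shuffle): [1 0 4 5 3 6 2]
After op 3 (in_shuffle): [5 1 3 0 6 4 2]
After op 4 (in_shuffle): [0 5 6 1 4 3 2]
After op 5 (in_shuffle): [1 0 4 5 3 6 2]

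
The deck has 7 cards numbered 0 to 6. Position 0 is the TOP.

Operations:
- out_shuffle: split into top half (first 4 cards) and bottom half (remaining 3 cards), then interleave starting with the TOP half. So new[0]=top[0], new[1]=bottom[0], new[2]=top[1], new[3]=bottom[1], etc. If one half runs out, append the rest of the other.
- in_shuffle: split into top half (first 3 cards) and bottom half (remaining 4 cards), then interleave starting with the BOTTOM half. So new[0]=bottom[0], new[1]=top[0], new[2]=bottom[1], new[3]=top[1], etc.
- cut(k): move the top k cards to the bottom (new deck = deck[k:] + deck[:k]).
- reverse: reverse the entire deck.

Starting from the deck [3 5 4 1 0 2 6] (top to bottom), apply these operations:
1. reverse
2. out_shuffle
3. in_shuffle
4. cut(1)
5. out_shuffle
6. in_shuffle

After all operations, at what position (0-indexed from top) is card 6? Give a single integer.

After op 1 (reverse): [6 2 0 1 4 5 3]
After op 2 (out_shuffle): [6 4 2 5 0 3 1]
After op 3 (in_shuffle): [5 6 0 4 3 2 1]
After op 4 (cut(1)): [6 0 4 3 2 1 5]
After op 5 (out_shuffle): [6 2 0 1 4 5 3]
After op 6 (in_shuffle): [1 6 4 2 5 0 3]
Card 6 is at position 1.

Answer: 1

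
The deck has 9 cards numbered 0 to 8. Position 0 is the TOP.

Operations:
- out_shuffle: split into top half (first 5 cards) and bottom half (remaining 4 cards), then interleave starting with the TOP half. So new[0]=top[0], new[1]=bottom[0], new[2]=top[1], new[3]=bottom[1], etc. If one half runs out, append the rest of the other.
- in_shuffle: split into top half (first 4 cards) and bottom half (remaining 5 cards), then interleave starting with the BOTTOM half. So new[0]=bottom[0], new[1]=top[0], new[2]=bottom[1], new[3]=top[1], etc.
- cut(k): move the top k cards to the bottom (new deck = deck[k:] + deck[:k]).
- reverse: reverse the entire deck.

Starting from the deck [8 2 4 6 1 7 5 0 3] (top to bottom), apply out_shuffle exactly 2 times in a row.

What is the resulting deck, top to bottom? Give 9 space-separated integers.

Answer: 8 0 7 6 2 3 5 1 4

Derivation:
After op 1 (out_shuffle): [8 7 2 5 4 0 6 3 1]
After op 2 (out_shuffle): [8 0 7 6 2 3 5 1 4]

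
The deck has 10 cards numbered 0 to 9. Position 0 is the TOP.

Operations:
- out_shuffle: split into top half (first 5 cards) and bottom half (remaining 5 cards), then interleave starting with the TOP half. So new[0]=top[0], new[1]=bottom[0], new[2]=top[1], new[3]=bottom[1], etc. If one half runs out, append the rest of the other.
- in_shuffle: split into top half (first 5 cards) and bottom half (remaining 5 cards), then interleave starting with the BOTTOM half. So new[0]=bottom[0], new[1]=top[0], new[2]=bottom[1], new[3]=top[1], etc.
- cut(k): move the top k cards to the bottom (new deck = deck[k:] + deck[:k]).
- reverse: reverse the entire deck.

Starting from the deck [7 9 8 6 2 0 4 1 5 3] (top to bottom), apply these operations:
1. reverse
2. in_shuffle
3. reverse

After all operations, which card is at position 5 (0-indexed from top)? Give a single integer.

After op 1 (reverse): [3 5 1 4 0 2 6 8 9 7]
After op 2 (in_shuffle): [2 3 6 5 8 1 9 4 7 0]
After op 3 (reverse): [0 7 4 9 1 8 5 6 3 2]
Position 5: card 8.

Answer: 8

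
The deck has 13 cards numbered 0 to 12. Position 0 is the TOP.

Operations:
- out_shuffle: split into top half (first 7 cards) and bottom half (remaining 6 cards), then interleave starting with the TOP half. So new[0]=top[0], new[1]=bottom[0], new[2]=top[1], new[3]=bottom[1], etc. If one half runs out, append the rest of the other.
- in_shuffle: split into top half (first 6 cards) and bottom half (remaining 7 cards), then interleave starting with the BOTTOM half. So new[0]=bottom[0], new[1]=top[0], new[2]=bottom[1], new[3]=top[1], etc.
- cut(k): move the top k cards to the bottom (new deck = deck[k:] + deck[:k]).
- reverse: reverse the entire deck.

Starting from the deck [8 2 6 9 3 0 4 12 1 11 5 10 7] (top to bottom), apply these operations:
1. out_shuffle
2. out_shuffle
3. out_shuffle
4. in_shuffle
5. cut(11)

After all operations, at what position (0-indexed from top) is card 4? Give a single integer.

Answer: 8

Derivation:
After op 1 (out_shuffle): [8 12 2 1 6 11 9 5 3 10 0 7 4]
After op 2 (out_shuffle): [8 5 12 3 2 10 1 0 6 7 11 4 9]
After op 3 (out_shuffle): [8 0 5 6 12 7 3 11 2 4 10 9 1]
After op 4 (in_shuffle): [3 8 11 0 2 5 4 6 10 12 9 7 1]
After op 5 (cut(11)): [7 1 3 8 11 0 2 5 4 6 10 12 9]
Card 4 is at position 8.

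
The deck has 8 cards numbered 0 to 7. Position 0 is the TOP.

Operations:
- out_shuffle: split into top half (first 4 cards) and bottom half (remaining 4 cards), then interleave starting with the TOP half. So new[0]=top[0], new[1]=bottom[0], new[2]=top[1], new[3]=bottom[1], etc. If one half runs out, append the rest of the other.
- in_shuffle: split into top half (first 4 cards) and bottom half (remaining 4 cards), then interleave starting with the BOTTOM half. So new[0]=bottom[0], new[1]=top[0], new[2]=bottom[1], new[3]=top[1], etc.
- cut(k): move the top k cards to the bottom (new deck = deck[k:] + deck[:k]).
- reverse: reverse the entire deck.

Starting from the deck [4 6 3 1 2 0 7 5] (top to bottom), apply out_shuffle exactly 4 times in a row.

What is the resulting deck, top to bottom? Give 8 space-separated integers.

After op 1 (out_shuffle): [4 2 6 0 3 7 1 5]
After op 2 (out_shuffle): [4 3 2 7 6 1 0 5]
After op 3 (out_shuffle): [4 6 3 1 2 0 7 5]
After op 4 (out_shuffle): [4 2 6 0 3 7 1 5]

Answer: 4 2 6 0 3 7 1 5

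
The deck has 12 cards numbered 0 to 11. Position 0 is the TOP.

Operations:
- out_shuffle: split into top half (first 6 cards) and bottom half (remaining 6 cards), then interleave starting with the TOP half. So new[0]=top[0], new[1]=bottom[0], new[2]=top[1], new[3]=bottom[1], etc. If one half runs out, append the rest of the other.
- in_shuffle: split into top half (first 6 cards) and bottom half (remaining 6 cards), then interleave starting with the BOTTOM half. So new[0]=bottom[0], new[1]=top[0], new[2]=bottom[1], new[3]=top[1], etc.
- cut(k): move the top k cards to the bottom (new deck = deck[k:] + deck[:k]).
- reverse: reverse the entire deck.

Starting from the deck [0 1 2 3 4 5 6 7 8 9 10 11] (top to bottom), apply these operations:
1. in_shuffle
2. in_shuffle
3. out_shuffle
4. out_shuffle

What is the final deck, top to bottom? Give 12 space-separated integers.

Answer: 9 0 4 8 6 10 1 5 3 7 11 2

Derivation:
After op 1 (in_shuffle): [6 0 7 1 8 2 9 3 10 4 11 5]
After op 2 (in_shuffle): [9 6 3 0 10 7 4 1 11 8 5 2]
After op 3 (out_shuffle): [9 4 6 1 3 11 0 8 10 5 7 2]
After op 4 (out_shuffle): [9 0 4 8 6 10 1 5 3 7 11 2]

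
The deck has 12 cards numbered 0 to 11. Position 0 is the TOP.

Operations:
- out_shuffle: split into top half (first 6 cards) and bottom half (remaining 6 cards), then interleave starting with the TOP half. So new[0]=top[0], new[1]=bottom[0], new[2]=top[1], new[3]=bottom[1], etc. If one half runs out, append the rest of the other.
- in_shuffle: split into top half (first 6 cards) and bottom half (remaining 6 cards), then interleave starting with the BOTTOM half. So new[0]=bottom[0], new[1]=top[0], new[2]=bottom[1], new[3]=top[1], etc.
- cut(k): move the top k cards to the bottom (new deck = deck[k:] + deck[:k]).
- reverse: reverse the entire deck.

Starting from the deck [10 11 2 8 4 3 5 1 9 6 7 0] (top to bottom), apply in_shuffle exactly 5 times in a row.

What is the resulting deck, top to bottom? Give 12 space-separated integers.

After op 1 (in_shuffle): [5 10 1 11 9 2 6 8 7 4 0 3]
After op 2 (in_shuffle): [6 5 8 10 7 1 4 11 0 9 3 2]
After op 3 (in_shuffle): [4 6 11 5 0 8 9 10 3 7 2 1]
After op 4 (in_shuffle): [9 4 10 6 3 11 7 5 2 0 1 8]
After op 5 (in_shuffle): [7 9 5 4 2 10 0 6 1 3 8 11]

Answer: 7 9 5 4 2 10 0 6 1 3 8 11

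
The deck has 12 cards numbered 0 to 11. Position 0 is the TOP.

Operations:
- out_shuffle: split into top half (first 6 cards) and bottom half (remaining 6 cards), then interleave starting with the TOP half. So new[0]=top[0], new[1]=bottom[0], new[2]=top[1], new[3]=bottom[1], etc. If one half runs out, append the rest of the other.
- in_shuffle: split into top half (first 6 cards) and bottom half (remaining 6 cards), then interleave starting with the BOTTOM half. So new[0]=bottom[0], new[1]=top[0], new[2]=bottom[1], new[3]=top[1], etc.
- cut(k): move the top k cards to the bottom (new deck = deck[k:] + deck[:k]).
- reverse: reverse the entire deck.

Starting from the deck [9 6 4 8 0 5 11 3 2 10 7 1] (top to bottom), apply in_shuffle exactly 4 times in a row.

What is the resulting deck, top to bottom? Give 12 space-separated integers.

After op 1 (in_shuffle): [11 9 3 6 2 4 10 8 7 0 1 5]
After op 2 (in_shuffle): [10 11 8 9 7 3 0 6 1 2 5 4]
After op 3 (in_shuffle): [0 10 6 11 1 8 2 9 5 7 4 3]
After op 4 (in_shuffle): [2 0 9 10 5 6 7 11 4 1 3 8]

Answer: 2 0 9 10 5 6 7 11 4 1 3 8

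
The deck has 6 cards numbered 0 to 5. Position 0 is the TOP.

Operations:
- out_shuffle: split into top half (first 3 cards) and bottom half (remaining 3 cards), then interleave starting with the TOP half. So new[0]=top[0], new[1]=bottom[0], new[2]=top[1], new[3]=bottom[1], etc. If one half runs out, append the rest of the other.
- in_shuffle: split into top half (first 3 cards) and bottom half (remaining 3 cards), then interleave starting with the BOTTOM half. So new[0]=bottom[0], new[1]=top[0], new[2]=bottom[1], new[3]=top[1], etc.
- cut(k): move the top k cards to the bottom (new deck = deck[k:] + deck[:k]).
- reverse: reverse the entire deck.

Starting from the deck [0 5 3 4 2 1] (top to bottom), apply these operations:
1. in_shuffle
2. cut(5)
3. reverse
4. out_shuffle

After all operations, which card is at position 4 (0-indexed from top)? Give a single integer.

Answer: 2

Derivation:
After op 1 (in_shuffle): [4 0 2 5 1 3]
After op 2 (cut(5)): [3 4 0 2 5 1]
After op 3 (reverse): [1 5 2 0 4 3]
After op 4 (out_shuffle): [1 0 5 4 2 3]
Position 4: card 2.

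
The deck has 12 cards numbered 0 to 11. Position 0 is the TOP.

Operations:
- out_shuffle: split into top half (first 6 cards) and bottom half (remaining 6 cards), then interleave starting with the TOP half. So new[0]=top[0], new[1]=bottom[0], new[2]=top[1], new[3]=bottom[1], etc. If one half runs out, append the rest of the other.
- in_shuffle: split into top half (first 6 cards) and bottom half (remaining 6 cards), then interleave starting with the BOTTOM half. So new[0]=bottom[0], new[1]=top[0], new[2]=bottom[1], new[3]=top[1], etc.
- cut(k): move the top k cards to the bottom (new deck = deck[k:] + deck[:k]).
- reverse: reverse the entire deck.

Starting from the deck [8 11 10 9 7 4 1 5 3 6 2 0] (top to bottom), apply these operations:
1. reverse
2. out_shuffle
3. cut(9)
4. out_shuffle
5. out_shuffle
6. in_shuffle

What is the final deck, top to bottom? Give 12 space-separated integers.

Answer: 6 11 10 0 8 7 2 3 9 1 5 4

Derivation:
After op 1 (reverse): [0 2 6 3 5 1 4 7 9 10 11 8]
After op 2 (out_shuffle): [0 4 2 7 6 9 3 10 5 11 1 8]
After op 3 (cut(9)): [11 1 8 0 4 2 7 6 9 3 10 5]
After op 4 (out_shuffle): [11 7 1 6 8 9 0 3 4 10 2 5]
After op 5 (out_shuffle): [11 0 7 3 1 4 6 10 8 2 9 5]
After op 6 (in_shuffle): [6 11 10 0 8 7 2 3 9 1 5 4]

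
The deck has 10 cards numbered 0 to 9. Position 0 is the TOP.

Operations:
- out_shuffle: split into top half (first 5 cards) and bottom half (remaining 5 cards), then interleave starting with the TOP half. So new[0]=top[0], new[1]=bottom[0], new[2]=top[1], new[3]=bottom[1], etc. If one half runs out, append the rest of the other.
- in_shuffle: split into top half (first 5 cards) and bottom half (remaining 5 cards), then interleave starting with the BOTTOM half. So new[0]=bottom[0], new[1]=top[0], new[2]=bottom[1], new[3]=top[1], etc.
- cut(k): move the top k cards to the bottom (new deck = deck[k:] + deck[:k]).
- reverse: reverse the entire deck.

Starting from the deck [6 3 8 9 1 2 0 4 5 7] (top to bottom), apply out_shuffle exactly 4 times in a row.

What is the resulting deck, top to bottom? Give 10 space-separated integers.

After op 1 (out_shuffle): [6 2 3 0 8 4 9 5 1 7]
After op 2 (out_shuffle): [6 4 2 9 3 5 0 1 8 7]
After op 3 (out_shuffle): [6 5 4 0 2 1 9 8 3 7]
After op 4 (out_shuffle): [6 1 5 9 4 8 0 3 2 7]

Answer: 6 1 5 9 4 8 0 3 2 7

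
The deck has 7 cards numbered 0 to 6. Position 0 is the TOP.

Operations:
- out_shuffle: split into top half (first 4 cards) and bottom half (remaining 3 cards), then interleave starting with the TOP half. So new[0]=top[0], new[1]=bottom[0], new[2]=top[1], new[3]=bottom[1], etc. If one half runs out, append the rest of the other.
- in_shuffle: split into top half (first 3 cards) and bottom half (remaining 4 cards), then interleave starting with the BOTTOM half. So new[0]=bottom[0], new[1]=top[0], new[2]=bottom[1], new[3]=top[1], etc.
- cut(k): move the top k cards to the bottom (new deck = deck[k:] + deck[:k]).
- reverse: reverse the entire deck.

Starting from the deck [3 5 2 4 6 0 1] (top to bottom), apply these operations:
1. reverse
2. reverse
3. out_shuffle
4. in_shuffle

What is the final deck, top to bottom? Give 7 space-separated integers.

After op 1 (reverse): [1 0 6 4 2 5 3]
After op 2 (reverse): [3 5 2 4 6 0 1]
After op 3 (out_shuffle): [3 6 5 0 2 1 4]
After op 4 (in_shuffle): [0 3 2 6 1 5 4]

Answer: 0 3 2 6 1 5 4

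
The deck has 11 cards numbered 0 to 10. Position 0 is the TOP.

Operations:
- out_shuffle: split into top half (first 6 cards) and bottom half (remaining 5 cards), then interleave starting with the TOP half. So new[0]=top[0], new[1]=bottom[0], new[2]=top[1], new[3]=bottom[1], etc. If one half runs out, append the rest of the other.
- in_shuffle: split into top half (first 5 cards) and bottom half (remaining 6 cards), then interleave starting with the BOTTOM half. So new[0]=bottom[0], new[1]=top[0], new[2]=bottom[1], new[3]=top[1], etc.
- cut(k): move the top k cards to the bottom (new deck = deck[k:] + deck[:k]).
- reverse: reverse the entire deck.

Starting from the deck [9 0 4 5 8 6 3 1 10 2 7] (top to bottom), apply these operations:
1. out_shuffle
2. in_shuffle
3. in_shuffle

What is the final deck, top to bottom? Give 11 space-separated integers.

Answer: 0 10 8 9 1 5 7 3 4 2 6

Derivation:
After op 1 (out_shuffle): [9 3 0 1 4 10 5 2 8 7 6]
After op 2 (in_shuffle): [10 9 5 3 2 0 8 1 7 4 6]
After op 3 (in_shuffle): [0 10 8 9 1 5 7 3 4 2 6]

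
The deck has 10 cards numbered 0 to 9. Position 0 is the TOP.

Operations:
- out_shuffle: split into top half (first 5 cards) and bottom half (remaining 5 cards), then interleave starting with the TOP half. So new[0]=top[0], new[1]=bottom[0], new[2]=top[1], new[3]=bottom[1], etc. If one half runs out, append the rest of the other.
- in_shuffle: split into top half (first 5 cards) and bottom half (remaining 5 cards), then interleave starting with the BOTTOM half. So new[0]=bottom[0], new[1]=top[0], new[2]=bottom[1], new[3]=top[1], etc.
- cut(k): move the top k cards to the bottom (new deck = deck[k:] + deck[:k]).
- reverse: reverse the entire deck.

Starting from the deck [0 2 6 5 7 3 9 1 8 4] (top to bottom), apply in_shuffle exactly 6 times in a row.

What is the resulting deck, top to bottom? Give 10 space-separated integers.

After op 1 (in_shuffle): [3 0 9 2 1 6 8 5 4 7]
After op 2 (in_shuffle): [6 3 8 0 5 9 4 2 7 1]
After op 3 (in_shuffle): [9 6 4 3 2 8 7 0 1 5]
After op 4 (in_shuffle): [8 9 7 6 0 4 1 3 5 2]
After op 5 (in_shuffle): [4 8 1 9 3 7 5 6 2 0]
After op 6 (in_shuffle): [7 4 5 8 6 1 2 9 0 3]

Answer: 7 4 5 8 6 1 2 9 0 3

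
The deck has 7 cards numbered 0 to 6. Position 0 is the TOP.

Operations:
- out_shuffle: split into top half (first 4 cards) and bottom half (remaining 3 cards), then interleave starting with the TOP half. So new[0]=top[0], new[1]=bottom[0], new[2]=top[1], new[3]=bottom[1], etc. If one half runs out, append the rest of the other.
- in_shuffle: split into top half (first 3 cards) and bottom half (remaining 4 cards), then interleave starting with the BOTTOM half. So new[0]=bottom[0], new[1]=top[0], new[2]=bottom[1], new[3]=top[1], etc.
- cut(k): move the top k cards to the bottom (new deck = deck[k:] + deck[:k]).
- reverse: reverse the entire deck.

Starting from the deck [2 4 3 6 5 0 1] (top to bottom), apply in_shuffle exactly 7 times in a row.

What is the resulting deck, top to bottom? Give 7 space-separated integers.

After op 1 (in_shuffle): [6 2 5 4 0 3 1]
After op 2 (in_shuffle): [4 6 0 2 3 5 1]
After op 3 (in_shuffle): [2 4 3 6 5 0 1]
After op 4 (in_shuffle): [6 2 5 4 0 3 1]
After op 5 (in_shuffle): [4 6 0 2 3 5 1]
After op 6 (in_shuffle): [2 4 3 6 5 0 1]
After op 7 (in_shuffle): [6 2 5 4 0 3 1]

Answer: 6 2 5 4 0 3 1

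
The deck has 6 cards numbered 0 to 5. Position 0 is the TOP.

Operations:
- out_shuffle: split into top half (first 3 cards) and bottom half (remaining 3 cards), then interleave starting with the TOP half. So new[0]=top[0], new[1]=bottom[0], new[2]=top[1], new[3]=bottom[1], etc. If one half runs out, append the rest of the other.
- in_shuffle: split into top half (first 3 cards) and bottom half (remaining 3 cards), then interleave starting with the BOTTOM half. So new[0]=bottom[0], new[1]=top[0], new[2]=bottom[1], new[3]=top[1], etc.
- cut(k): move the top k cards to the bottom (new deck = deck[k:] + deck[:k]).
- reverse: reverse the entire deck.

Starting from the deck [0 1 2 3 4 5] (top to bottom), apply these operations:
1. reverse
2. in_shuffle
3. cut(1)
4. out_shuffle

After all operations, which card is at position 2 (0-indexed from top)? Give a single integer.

Answer: 1

Derivation:
After op 1 (reverse): [5 4 3 2 1 0]
After op 2 (in_shuffle): [2 5 1 4 0 3]
After op 3 (cut(1)): [5 1 4 0 3 2]
After op 4 (out_shuffle): [5 0 1 3 4 2]
Position 2: card 1.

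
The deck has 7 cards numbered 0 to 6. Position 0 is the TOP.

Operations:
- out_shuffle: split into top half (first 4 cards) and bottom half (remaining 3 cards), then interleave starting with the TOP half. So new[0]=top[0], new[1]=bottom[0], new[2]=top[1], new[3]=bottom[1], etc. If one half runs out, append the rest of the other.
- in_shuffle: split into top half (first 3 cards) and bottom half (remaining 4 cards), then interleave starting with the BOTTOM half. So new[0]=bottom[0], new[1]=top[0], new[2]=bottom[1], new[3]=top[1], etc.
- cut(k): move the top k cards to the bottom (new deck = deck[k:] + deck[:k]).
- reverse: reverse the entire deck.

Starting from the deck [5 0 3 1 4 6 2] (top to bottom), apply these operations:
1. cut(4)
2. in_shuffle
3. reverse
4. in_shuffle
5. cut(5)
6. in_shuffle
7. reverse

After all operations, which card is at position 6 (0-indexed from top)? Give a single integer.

After op 1 (cut(4)): [4 6 2 5 0 3 1]
After op 2 (in_shuffle): [5 4 0 6 3 2 1]
After op 3 (reverse): [1 2 3 6 0 4 5]
After op 4 (in_shuffle): [6 1 0 2 4 3 5]
After op 5 (cut(5)): [3 5 6 1 0 2 4]
After op 6 (in_shuffle): [1 3 0 5 2 6 4]
After op 7 (reverse): [4 6 2 5 0 3 1]
Position 6: card 1.

Answer: 1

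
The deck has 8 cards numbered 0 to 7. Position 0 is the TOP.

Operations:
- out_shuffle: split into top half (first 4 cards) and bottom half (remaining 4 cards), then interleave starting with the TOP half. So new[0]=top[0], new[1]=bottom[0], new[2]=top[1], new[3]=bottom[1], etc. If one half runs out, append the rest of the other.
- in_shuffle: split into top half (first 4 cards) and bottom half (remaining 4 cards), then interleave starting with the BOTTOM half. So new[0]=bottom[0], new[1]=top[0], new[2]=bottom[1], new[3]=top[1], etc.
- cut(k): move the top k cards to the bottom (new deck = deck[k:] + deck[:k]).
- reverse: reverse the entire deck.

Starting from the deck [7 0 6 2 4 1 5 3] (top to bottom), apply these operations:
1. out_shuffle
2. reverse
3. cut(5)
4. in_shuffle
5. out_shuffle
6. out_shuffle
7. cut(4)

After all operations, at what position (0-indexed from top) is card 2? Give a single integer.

After op 1 (out_shuffle): [7 4 0 1 6 5 2 3]
After op 2 (reverse): [3 2 5 6 1 0 4 7]
After op 3 (cut(5)): [0 4 7 3 2 5 6 1]
After op 4 (in_shuffle): [2 0 5 4 6 7 1 3]
After op 5 (out_shuffle): [2 6 0 7 5 1 4 3]
After op 6 (out_shuffle): [2 5 6 1 0 4 7 3]
After op 7 (cut(4)): [0 4 7 3 2 5 6 1]
Card 2 is at position 4.

Answer: 4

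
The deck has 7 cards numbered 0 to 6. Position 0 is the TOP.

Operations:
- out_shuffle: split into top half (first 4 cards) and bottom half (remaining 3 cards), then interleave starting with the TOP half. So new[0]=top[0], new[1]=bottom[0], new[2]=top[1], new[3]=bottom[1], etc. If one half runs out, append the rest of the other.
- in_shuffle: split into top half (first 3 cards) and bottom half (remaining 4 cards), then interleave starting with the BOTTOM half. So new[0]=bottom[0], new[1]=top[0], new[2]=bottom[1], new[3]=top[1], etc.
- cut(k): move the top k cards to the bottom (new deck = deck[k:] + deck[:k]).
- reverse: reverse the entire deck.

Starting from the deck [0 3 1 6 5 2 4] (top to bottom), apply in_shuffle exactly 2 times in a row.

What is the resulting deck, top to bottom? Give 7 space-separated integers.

Answer: 3 6 2 0 1 5 4

Derivation:
After op 1 (in_shuffle): [6 0 5 3 2 1 4]
After op 2 (in_shuffle): [3 6 2 0 1 5 4]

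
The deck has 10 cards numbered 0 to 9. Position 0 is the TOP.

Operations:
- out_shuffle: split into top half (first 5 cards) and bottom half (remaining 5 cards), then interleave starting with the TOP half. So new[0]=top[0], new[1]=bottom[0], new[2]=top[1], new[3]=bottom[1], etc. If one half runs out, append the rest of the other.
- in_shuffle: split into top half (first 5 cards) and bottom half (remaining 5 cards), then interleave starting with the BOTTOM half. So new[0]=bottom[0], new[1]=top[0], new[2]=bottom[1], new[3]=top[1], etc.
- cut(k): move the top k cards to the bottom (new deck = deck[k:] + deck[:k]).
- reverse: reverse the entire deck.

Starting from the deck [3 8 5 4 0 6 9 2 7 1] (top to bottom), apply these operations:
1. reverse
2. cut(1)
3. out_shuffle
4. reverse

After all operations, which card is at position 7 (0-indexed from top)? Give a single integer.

After op 1 (reverse): [1 7 2 9 6 0 4 5 8 3]
After op 2 (cut(1)): [7 2 9 6 0 4 5 8 3 1]
After op 3 (out_shuffle): [7 4 2 5 9 8 6 3 0 1]
After op 4 (reverse): [1 0 3 6 8 9 5 2 4 7]
Position 7: card 2.

Answer: 2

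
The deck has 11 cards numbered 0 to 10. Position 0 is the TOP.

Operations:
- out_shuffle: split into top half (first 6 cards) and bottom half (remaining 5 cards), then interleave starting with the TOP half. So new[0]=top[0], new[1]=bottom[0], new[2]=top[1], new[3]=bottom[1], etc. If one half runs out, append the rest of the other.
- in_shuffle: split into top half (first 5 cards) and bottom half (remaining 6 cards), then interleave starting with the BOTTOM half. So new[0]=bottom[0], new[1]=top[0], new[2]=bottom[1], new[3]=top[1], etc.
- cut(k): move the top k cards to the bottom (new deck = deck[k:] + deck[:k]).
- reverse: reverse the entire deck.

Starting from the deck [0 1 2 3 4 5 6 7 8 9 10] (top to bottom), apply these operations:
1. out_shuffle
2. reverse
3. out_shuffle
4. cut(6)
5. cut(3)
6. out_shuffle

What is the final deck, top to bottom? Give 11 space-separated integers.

Answer: 0 4 8 1 5 9 2 6 10 3 7

Derivation:
After op 1 (out_shuffle): [0 6 1 7 2 8 3 9 4 10 5]
After op 2 (reverse): [5 10 4 9 3 8 2 7 1 6 0]
After op 3 (out_shuffle): [5 2 10 7 4 1 9 6 3 0 8]
After op 4 (cut(6)): [9 6 3 0 8 5 2 10 7 4 1]
After op 5 (cut(3)): [0 8 5 2 10 7 4 1 9 6 3]
After op 6 (out_shuffle): [0 4 8 1 5 9 2 6 10 3 7]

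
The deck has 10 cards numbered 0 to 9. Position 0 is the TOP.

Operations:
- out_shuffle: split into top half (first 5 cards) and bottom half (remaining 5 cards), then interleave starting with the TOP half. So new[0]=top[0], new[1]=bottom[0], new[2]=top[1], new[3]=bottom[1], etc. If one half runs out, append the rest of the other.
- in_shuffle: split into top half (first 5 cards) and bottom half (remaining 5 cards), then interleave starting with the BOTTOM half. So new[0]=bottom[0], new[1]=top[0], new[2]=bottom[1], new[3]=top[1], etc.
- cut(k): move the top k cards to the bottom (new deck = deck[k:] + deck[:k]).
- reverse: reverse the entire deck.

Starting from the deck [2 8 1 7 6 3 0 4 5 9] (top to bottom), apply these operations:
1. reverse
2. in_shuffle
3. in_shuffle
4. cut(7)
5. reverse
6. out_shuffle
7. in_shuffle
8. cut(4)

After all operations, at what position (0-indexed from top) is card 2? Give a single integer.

Answer: 7

Derivation:
After op 1 (reverse): [9 5 4 0 3 6 7 1 8 2]
After op 2 (in_shuffle): [6 9 7 5 1 4 8 0 2 3]
After op 3 (in_shuffle): [4 6 8 9 0 7 2 5 3 1]
After op 4 (cut(7)): [5 3 1 4 6 8 9 0 7 2]
After op 5 (reverse): [2 7 0 9 8 6 4 1 3 5]
After op 6 (out_shuffle): [2 6 7 4 0 1 9 3 8 5]
After op 7 (in_shuffle): [1 2 9 6 3 7 8 4 5 0]
After op 8 (cut(4)): [3 7 8 4 5 0 1 2 9 6]
Card 2 is at position 7.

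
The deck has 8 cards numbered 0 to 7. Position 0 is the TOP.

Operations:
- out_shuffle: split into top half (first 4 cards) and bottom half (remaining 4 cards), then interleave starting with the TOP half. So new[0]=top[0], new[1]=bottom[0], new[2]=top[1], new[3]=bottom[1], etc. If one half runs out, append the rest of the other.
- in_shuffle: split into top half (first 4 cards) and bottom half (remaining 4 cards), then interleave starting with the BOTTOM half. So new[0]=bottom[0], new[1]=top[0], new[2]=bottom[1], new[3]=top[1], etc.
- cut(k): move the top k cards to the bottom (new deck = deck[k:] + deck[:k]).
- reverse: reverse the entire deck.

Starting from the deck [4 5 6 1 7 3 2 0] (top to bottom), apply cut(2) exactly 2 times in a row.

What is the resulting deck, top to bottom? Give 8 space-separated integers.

After op 1 (cut(2)): [6 1 7 3 2 0 4 5]
After op 2 (cut(2)): [7 3 2 0 4 5 6 1]

Answer: 7 3 2 0 4 5 6 1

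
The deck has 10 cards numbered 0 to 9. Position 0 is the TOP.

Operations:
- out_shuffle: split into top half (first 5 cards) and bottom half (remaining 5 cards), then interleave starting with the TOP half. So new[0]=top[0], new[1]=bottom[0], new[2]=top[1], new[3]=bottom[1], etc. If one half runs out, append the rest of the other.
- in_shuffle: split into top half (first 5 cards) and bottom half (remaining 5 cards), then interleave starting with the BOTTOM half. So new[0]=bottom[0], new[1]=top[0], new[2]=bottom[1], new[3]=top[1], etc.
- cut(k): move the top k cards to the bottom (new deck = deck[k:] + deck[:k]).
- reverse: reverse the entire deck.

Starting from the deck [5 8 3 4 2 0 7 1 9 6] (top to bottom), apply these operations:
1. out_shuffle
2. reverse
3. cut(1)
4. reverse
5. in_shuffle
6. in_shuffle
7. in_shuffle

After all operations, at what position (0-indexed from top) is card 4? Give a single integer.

Answer: 8

Derivation:
After op 1 (out_shuffle): [5 0 8 7 3 1 4 9 2 6]
After op 2 (reverse): [6 2 9 4 1 3 7 8 0 5]
After op 3 (cut(1)): [2 9 4 1 3 7 8 0 5 6]
After op 4 (reverse): [6 5 0 8 7 3 1 4 9 2]
After op 5 (in_shuffle): [3 6 1 5 4 0 9 8 2 7]
After op 6 (in_shuffle): [0 3 9 6 8 1 2 5 7 4]
After op 7 (in_shuffle): [1 0 2 3 5 9 7 6 4 8]
Card 4 is at position 8.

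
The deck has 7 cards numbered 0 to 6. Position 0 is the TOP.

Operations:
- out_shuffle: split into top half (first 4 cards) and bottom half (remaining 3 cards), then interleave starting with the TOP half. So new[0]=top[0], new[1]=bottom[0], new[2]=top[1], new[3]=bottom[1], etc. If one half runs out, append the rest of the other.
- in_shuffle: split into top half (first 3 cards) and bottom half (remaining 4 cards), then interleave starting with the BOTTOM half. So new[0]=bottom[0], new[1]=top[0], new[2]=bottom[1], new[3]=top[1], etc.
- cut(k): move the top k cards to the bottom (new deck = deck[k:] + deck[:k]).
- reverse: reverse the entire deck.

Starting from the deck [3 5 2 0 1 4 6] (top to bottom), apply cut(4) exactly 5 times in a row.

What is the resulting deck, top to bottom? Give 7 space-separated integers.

After op 1 (cut(4)): [1 4 6 3 5 2 0]
After op 2 (cut(4)): [5 2 0 1 4 6 3]
After op 3 (cut(4)): [4 6 3 5 2 0 1]
After op 4 (cut(4)): [2 0 1 4 6 3 5]
After op 5 (cut(4)): [6 3 5 2 0 1 4]

Answer: 6 3 5 2 0 1 4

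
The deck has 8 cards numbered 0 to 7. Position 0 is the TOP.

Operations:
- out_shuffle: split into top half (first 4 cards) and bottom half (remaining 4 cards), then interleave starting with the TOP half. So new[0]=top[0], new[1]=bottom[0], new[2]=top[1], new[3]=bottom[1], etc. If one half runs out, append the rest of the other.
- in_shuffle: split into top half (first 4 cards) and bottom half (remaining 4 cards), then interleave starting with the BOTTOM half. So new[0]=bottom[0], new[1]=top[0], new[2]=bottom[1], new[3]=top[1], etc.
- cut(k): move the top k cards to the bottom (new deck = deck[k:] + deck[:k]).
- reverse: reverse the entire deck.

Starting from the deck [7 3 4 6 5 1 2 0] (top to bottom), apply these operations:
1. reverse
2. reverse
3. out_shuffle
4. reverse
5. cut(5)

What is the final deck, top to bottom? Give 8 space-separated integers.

Answer: 3 5 7 0 6 2 4 1

Derivation:
After op 1 (reverse): [0 2 1 5 6 4 3 7]
After op 2 (reverse): [7 3 4 6 5 1 2 0]
After op 3 (out_shuffle): [7 5 3 1 4 2 6 0]
After op 4 (reverse): [0 6 2 4 1 3 5 7]
After op 5 (cut(5)): [3 5 7 0 6 2 4 1]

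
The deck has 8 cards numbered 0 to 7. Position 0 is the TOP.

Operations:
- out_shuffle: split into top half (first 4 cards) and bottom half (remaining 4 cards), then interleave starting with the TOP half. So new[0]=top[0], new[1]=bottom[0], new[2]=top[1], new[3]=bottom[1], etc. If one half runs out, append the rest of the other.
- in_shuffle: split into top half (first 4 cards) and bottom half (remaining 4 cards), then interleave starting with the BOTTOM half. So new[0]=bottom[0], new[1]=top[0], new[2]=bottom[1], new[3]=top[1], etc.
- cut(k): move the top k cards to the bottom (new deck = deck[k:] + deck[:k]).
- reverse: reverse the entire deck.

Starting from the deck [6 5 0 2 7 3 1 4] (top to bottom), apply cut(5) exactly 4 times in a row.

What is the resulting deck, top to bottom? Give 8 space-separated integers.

After op 1 (cut(5)): [3 1 4 6 5 0 2 7]
After op 2 (cut(5)): [0 2 7 3 1 4 6 5]
After op 3 (cut(5)): [4 6 5 0 2 7 3 1]
After op 4 (cut(5)): [7 3 1 4 6 5 0 2]

Answer: 7 3 1 4 6 5 0 2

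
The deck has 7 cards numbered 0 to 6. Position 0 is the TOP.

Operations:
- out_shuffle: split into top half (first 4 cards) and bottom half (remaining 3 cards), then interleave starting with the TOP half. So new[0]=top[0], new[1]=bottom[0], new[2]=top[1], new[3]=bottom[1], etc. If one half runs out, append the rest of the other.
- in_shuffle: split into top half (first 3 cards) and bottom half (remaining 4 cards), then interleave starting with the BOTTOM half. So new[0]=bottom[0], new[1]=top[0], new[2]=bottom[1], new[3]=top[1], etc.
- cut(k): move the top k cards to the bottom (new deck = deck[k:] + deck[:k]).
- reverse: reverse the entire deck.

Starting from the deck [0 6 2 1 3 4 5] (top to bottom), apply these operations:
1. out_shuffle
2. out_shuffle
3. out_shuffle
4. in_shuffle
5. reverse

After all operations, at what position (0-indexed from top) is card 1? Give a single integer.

Answer: 6

Derivation:
After op 1 (out_shuffle): [0 3 6 4 2 5 1]
After op 2 (out_shuffle): [0 2 3 5 6 1 4]
After op 3 (out_shuffle): [0 6 2 1 3 4 5]
After op 4 (in_shuffle): [1 0 3 6 4 2 5]
After op 5 (reverse): [5 2 4 6 3 0 1]
Card 1 is at position 6.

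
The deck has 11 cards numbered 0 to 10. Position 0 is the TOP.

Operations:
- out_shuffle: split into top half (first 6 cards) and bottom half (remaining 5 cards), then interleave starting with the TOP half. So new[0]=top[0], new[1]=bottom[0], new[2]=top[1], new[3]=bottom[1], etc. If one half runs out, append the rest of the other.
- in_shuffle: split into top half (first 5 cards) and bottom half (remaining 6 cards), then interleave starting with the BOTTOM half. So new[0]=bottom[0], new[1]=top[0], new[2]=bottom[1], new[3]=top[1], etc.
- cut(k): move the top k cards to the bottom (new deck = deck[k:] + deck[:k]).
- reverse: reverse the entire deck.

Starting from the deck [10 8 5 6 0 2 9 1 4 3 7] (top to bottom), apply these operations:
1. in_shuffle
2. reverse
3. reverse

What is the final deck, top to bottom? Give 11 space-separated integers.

Answer: 2 10 9 8 1 5 4 6 3 0 7

Derivation:
After op 1 (in_shuffle): [2 10 9 8 1 5 4 6 3 0 7]
After op 2 (reverse): [7 0 3 6 4 5 1 8 9 10 2]
After op 3 (reverse): [2 10 9 8 1 5 4 6 3 0 7]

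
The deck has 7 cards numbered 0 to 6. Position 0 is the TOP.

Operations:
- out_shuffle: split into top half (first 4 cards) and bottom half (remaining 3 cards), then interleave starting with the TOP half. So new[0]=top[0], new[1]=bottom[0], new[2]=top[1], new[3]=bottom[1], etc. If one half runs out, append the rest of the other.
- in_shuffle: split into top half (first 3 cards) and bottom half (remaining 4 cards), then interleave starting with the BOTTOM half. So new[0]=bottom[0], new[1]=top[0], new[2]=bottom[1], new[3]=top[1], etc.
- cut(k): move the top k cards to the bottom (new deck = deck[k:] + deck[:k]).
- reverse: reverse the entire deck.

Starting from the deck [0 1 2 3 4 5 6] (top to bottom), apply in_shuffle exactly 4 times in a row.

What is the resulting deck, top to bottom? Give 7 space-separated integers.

Answer: 3 0 4 1 5 2 6

Derivation:
After op 1 (in_shuffle): [3 0 4 1 5 2 6]
After op 2 (in_shuffle): [1 3 5 0 2 4 6]
After op 3 (in_shuffle): [0 1 2 3 4 5 6]
After op 4 (in_shuffle): [3 0 4 1 5 2 6]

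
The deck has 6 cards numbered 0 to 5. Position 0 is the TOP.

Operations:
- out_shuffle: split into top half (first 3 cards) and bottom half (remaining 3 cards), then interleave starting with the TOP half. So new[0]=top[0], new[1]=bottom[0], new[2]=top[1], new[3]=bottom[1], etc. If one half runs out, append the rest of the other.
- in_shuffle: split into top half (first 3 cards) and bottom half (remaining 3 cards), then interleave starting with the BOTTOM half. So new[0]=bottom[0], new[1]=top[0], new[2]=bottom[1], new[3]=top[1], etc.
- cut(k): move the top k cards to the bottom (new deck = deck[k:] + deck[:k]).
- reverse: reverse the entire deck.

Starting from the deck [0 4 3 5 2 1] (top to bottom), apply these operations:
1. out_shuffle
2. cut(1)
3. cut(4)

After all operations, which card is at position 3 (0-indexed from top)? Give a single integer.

Answer: 4

Derivation:
After op 1 (out_shuffle): [0 5 4 2 3 1]
After op 2 (cut(1)): [5 4 2 3 1 0]
After op 3 (cut(4)): [1 0 5 4 2 3]
Position 3: card 4.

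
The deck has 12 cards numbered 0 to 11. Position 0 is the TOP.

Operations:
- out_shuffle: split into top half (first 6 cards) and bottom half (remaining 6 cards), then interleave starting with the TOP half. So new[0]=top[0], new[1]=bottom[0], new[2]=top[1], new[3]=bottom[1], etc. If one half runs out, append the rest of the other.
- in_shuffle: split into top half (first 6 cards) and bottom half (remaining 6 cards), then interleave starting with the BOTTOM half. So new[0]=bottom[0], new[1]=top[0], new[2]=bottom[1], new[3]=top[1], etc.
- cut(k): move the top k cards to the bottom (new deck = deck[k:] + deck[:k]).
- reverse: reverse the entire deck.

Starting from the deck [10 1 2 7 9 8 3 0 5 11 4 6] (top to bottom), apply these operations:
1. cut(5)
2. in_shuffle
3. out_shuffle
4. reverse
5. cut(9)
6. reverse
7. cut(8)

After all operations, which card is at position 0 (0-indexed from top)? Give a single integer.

After op 1 (cut(5)): [8 3 0 5 11 4 6 10 1 2 7 9]
After op 2 (in_shuffle): [6 8 10 3 1 0 2 5 7 11 9 4]
After op 3 (out_shuffle): [6 2 8 5 10 7 3 11 1 9 0 4]
After op 4 (reverse): [4 0 9 1 11 3 7 10 5 8 2 6]
After op 5 (cut(9)): [8 2 6 4 0 9 1 11 3 7 10 5]
After op 6 (reverse): [5 10 7 3 11 1 9 0 4 6 2 8]
After op 7 (cut(8)): [4 6 2 8 5 10 7 3 11 1 9 0]
Position 0: card 4.

Answer: 4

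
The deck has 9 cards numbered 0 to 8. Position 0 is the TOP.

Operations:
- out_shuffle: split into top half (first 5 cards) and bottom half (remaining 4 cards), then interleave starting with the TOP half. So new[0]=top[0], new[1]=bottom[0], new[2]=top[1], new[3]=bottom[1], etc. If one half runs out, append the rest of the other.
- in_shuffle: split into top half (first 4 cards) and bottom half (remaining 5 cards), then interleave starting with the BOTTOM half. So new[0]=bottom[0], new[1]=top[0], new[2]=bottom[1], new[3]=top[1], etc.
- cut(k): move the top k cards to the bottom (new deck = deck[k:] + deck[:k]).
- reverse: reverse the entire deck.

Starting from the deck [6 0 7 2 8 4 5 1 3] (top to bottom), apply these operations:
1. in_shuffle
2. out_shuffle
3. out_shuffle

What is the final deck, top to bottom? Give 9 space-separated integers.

Answer: 8 2 7 0 6 3 1 5 4

Derivation:
After op 1 (in_shuffle): [8 6 4 0 5 7 1 2 3]
After op 2 (out_shuffle): [8 7 6 1 4 2 0 3 5]
After op 3 (out_shuffle): [8 2 7 0 6 3 1 5 4]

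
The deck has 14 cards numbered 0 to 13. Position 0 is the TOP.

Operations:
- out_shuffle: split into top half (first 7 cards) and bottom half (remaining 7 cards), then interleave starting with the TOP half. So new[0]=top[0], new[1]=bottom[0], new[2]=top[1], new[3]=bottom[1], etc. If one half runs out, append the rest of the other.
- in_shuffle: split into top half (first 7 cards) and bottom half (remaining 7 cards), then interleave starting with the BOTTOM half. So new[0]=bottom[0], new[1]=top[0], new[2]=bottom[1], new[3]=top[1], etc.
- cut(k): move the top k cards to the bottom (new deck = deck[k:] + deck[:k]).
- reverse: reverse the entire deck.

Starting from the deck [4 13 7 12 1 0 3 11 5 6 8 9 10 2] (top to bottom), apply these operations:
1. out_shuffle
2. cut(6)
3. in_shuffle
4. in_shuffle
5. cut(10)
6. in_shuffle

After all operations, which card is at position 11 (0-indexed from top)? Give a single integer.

After op 1 (out_shuffle): [4 11 13 5 7 6 12 8 1 9 0 10 3 2]
After op 2 (cut(6)): [12 8 1 9 0 10 3 2 4 11 13 5 7 6]
After op 3 (in_shuffle): [2 12 4 8 11 1 13 9 5 0 7 10 6 3]
After op 4 (in_shuffle): [9 2 5 12 0 4 7 8 10 11 6 1 3 13]
After op 5 (cut(10)): [6 1 3 13 9 2 5 12 0 4 7 8 10 11]
After op 6 (in_shuffle): [12 6 0 1 4 3 7 13 8 9 10 2 11 5]
Position 11: card 2.

Answer: 2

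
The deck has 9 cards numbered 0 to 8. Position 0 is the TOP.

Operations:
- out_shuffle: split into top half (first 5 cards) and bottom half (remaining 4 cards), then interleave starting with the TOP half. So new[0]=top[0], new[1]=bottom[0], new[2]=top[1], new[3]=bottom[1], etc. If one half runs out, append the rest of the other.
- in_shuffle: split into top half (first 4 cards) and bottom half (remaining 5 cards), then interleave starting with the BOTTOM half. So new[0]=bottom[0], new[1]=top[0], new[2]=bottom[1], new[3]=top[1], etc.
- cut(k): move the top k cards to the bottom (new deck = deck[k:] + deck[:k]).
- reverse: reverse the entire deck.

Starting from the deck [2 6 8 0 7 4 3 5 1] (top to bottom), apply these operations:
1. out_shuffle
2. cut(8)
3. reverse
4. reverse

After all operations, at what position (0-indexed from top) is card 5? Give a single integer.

Answer: 6

Derivation:
After op 1 (out_shuffle): [2 4 6 3 8 5 0 1 7]
After op 2 (cut(8)): [7 2 4 6 3 8 5 0 1]
After op 3 (reverse): [1 0 5 8 3 6 4 2 7]
After op 4 (reverse): [7 2 4 6 3 8 5 0 1]
Card 5 is at position 6.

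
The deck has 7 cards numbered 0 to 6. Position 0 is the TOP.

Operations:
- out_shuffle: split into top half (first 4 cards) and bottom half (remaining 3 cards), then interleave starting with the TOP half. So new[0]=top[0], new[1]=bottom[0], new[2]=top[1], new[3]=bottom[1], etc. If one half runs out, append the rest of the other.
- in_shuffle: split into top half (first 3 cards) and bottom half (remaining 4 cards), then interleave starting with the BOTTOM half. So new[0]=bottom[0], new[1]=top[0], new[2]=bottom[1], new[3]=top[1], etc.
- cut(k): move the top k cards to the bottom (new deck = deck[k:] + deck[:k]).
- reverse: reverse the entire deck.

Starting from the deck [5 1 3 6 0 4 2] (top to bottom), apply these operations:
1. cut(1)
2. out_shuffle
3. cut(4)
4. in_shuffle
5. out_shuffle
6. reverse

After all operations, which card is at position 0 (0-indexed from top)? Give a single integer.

After op 1 (cut(1)): [1 3 6 0 4 2 5]
After op 2 (out_shuffle): [1 4 3 2 6 5 0]
After op 3 (cut(4)): [6 5 0 1 4 3 2]
After op 4 (in_shuffle): [1 6 4 5 3 0 2]
After op 5 (out_shuffle): [1 3 6 0 4 2 5]
After op 6 (reverse): [5 2 4 0 6 3 1]
Position 0: card 5.

Answer: 5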